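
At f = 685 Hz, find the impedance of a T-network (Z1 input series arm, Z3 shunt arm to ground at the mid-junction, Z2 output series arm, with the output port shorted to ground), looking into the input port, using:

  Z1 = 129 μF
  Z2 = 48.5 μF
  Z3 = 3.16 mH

Step 1 — Angular frequency: ω = 2π·f = 2π·685 = 4304 rad/s.
Step 2 — Component impedances:
  Z1: Z = 1/(jωC) = -j/(ω·C) = 0 - j1.801 Ω
  Z2: Z = 1/(jωC) = -j/(ω·C) = 0 - j4.791 Ω
  Z3: Z = jωL = j·4304·0.00316 = 0 + j13.6 Ω
Step 3 — With the output port shorted to ground, the output series arm Z2 runs from the junction to ground; the shunt arm Z3 also runs from the junction to ground. They appear in parallel: Z3 || Z2 = 0 - j7.396 Ω.
Step 4 — Series with input arm Z1: Z_in = Z1 + (Z3 || Z2) = 0 - j9.197 Ω = 9.197∠-90.0° Ω.

Z = 0 - j9.197 Ω = 9.197∠-90.0° Ω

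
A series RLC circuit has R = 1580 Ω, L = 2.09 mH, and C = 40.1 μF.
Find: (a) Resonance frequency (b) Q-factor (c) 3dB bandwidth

Step 1 — Resonance: ω₀ = 1/√(LC) = 1/√(0.00209·4.01e-05) = 3454 rad/s.
Step 2 — f₀ = ω₀/(2π) = 549.8 Hz.
Step 3 — Series Q: Q = ω₀L/R = 3454·0.00209/1580 = 0.004569.
Step 4 — Bandwidth: Δω = ω₀/Q = 7.56e+05 rad/s; BW = Δω/(2π) = 1.203e+05 Hz.

(a) f₀ = 549.8 Hz  (b) Q = 0.004569  (c) BW = 1.203e+05 Hz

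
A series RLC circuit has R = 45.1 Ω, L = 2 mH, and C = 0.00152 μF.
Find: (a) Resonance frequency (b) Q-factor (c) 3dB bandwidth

Step 1 — Resonance: ω₀ = 1/√(LC) = 1/√(0.002·1.52e-09) = 5.735e+05 rad/s.
Step 2 — f₀ = ω₀/(2π) = 9.128e+04 Hz.
Step 3 — Series Q: Q = ω₀L/R = 5.735e+05·0.002/45.1 = 25.43.
Step 4 — Bandwidth: Δω = ω₀/Q = 2.255e+04 rad/s; BW = Δω/(2π) = 3589 Hz.

(a) f₀ = 9.128e+04 Hz  (b) Q = 25.43  (c) BW = 3589 Hz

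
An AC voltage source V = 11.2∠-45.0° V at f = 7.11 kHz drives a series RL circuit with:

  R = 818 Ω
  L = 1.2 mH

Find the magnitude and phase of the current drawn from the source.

Step 1 — Angular frequency: ω = 2π·f = 2π·7110 = 4.467e+04 rad/s.
Step 2 — Component impedances:
  R: Z = R = 818 Ω
  L: Z = jωL = j·4.467e+04·0.0012 = 0 + j53.61 Ω
Step 3 — Series combination: Z_total = R + L = 818 + j53.61 Ω = 819.8∠3.7° Ω.
Step 4 — Source phasor: V = 11.2∠-45.0° V = 7.92 - j7.92 V.
Step 5 — Ohm's law: I = V / Z_total = (7.92 - j7.92) / (818 + j53.61) = 0.009008 - j0.01027 A.
Step 6 — Convert to polar: |I| = 0.01366 A, ∠I = -48.7°.

I = 0.01366∠-48.7° A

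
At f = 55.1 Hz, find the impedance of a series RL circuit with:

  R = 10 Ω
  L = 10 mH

Step 1 — Angular frequency: ω = 2π·f = 2π·55.1 = 346.2 rad/s.
Step 2 — Component impedances:
  R: Z = R = 10 Ω
  L: Z = jωL = j·346.2·0.01 = 0 + j3.462 Ω
Step 3 — Series combination: Z_total = R + L = 10 + j3.462 Ω = 10.58∠19.1° Ω.

Z = 10 + j3.462 Ω = 10.58∠19.1° Ω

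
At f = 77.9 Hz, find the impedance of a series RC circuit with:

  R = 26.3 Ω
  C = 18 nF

Step 1 — Angular frequency: ω = 2π·f = 2π·77.9 = 489.5 rad/s.
Step 2 — Component impedances:
  R: Z = R = 26.3 Ω
  C: Z = 1/(jωC) = -j/(ω·C) = 0 - j1.135e+05 Ω
Step 3 — Series combination: Z_total = R + C = 26.3 - j1.135e+05 Ω = 1.135e+05∠-90.0° Ω.

Z = 26.3 - j1.135e+05 Ω = 1.135e+05∠-90.0° Ω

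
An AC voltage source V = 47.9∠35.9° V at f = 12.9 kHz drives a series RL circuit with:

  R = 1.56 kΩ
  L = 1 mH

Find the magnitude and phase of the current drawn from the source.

Step 1 — Angular frequency: ω = 2π·f = 2π·1.29e+04 = 8.105e+04 rad/s.
Step 2 — Component impedances:
  R: Z = R = 1560 Ω
  L: Z = jωL = j·8.105e+04·0.001 = 0 + j81.05 Ω
Step 3 — Series combination: Z_total = R + L = 1560 + j81.05 Ω = 1562∠3.0° Ω.
Step 4 — Source phasor: V = 47.9∠35.9° V = 38.8 + j28.09 V.
Step 5 — Ohm's law: I = V / Z_total = (38.8 + j28.09) / (1560 + j81.05) = 0.02574 + j0.01667 A.
Step 6 — Convert to polar: |I| = 0.03066 A, ∠I = 32.9°.

I = 0.03066∠32.9° A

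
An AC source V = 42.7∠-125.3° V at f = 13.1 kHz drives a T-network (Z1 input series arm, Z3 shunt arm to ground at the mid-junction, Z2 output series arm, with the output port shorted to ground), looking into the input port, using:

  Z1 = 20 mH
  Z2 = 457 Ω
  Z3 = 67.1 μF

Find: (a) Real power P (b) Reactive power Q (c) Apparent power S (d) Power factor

Step 1 — Angular frequency: ω = 2π·f = 2π·1.31e+04 = 8.231e+04 rad/s.
Step 2 — Component impedances:
  Z1: Z = jωL = j·8.231e+04·0.02 = 0 + j1646 Ω
  Z2: Z = R = 457 Ω
  Z3: Z = 1/(jωC) = -j/(ω·C) = 0 - j0.1811 Ω
Step 3 — With the output port shorted to ground, the output series arm Z2 runs from the junction to ground; the shunt arm Z3 also runs from the junction to ground. They appear in parallel: Z3 || Z2 = 7.174e-05 - j0.1811 Ω.
Step 4 — Series with input arm Z1: Z_in = Z1 + (Z3 || Z2) = 7.174e-05 + j1646 Ω = 1646∠90.0° Ω.
Step 5 — Source phasor: V = 42.7∠-125.3° V = -24.67 - j34.85 V.
Step 6 — Current: I = V / Z = -0.02117 + j0.01499 A = 0.02594∠144.7° A.
Step 7 — Complex power: S = V·I* = 4.828e-08 + j1.108 VA.
Step 8 — Real power: P = Re(S) = 4.828e-08 W.
Step 9 — Reactive power: Q = Im(S) = 1.108 VAR.
Step 10 — Apparent power: |S| = 1.108 VA.
Step 11 — Power factor: PF = P/|S| = 4.358e-08 (lagging).

(a) P = 4.828e-08 W  (b) Q = 1.108 VAR  (c) S = 1.108 VA  (d) PF = 4.358e-08 (lagging)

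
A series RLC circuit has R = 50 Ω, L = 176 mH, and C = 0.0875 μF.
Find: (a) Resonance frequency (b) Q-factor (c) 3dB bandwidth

Step 1 — Resonance: ω₀ = 1/√(LC) = 1/√(0.176·8.75e-08) = 8058 rad/s.
Step 2 — f₀ = ω₀/(2π) = 1283 Hz.
Step 3 — Series Q: Q = ω₀L/R = 8058·0.176/50 = 28.36.
Step 4 — Bandwidth: Δω = ω₀/Q = 284.1 rad/s; BW = Δω/(2π) = 45.21 Hz.

(a) f₀ = 1283 Hz  (b) Q = 28.36  (c) BW = 45.21 Hz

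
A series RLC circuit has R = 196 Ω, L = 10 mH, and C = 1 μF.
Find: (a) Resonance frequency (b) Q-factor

Step 1 — Resonance condition Im(Z)=0 gives ω₀ = 1/√(LC).
Step 2 — ω₀ = 1/√(0.01·1e-06) = 1e+04 rad/s.
Step 3 — f₀ = ω₀/(2π) = 1592 Hz.
Step 4 — Series Q: Q = ω₀L/R = 1e+04·0.01/196 = 0.5102.

(a) f₀ = 1592 Hz  (b) Q = 0.5102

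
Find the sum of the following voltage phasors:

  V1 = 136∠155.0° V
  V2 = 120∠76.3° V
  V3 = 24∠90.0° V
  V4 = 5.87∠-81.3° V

Step 1 — Convert each phasor to rectangular form:
  V1 = 136·(cos(155.0°) + j·sin(155.0°)) = -123.3 + j57.48 V
  V2 = 120·(cos(76.3°) + j·sin(76.3°)) = 28.42 + j116.6 V
  V3 = 24·(cos(90.0°) + j·sin(90.0°)) = 0 + j24 V
  V4 = 5.87·(cos(-81.3°) + j·sin(-81.3°)) = 0.8879 - j5.802 V
Step 2 — Sum components: V_total = -93.95 + j192.3 V.
Step 3 — Convert to polar: |V_total| = 214 V, ∠V_total = 116.0°.

V_total = 214∠116.0° V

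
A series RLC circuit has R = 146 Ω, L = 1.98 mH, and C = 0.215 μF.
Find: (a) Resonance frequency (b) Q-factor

Step 1 — Resonance condition Im(Z)=0 gives ω₀ = 1/√(LC).
Step 2 — ω₀ = 1/√(0.00198·2.15e-07) = 4.847e+04 rad/s.
Step 3 — f₀ = ω₀/(2π) = 7714 Hz.
Step 4 — Series Q: Q = ω₀L/R = 4.847e+04·0.00198/146 = 0.6573.

(a) f₀ = 7714 Hz  (b) Q = 0.6573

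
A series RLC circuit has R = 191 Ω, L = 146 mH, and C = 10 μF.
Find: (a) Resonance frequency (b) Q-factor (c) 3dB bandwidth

Step 1 — Resonance condition Im(Z)=0 gives ω₀ = 1/√(LC).
Step 2 — ω₀ = 1/√(0.146·1e-05) = 827.6 rad/s.
Step 3 — f₀ = ω₀/(2π) = 131.7 Hz.
Step 4 — Series Q: Q = ω₀L/R = 827.6·0.146/191 = 0.6326.
Step 5 — 3dB bandwidth: Δω = ω₀/Q = 1308 rad/s; BW = Δω/(2π) = 208.2 Hz.

(a) f₀ = 131.7 Hz  (b) Q = 0.6326  (c) BW = 208.2 Hz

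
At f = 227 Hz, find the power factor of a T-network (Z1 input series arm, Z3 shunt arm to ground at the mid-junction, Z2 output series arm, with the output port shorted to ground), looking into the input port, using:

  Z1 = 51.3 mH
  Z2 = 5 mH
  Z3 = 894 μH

Step 1 — Angular frequency: ω = 2π·f = 2π·227 = 1426 rad/s.
Step 2 — Component impedances:
  Z1: Z = jωL = j·1426·0.0513 = 0 + j73.17 Ω
  Z2: Z = jωL = j·1426·0.005 = 0 + j7.131 Ω
  Z3: Z = jωL = j·1426·0.000894 = 0 + j1.275 Ω
Step 3 — With the output port shorted to ground, the output series arm Z2 runs from the junction to ground; the shunt arm Z3 also runs from the junction to ground. They appear in parallel: Z3 || Z2 = 0 + j1.082 Ω.
Step 4 — Series with input arm Z1: Z_in = Z1 + (Z3 || Z2) = 0 + j74.25 Ω = 74.25∠90.0° Ω.
Step 5 — Power factor: PF = cos(φ) = Re(Z)/|Z| = 0/74.25 = 0.
Step 6 — Type: Im(Z) = 74.25 ⇒ lagging (phase φ = 90.0°).

PF = 0 (lagging, φ = 90.0°)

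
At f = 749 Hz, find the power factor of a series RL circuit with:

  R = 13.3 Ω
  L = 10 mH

Step 1 — Angular frequency: ω = 2π·f = 2π·749 = 4706 rad/s.
Step 2 — Component impedances:
  R: Z = R = 13.3 Ω
  L: Z = jωL = j·4706·0.01 = 0 + j47.06 Ω
Step 3 — Series combination: Z_total = R + L = 13.3 + j47.06 Ω = 48.9∠74.2° Ω.
Step 4 — Power factor: PF = cos(φ) = Re(Z)/|Z| = 13.3/48.9 = 0.272.
Step 5 — Type: Im(Z) = 47.06 ⇒ lagging (phase φ = 74.2°).

PF = 0.272 (lagging, φ = 74.2°)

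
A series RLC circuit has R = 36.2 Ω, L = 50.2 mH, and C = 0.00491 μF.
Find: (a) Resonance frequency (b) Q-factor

Step 1 — Resonance condition Im(Z)=0 gives ω₀ = 1/√(LC).
Step 2 — ω₀ = 1/√(0.0502·4.91e-09) = 6.37e+04 rad/s.
Step 3 — f₀ = ω₀/(2π) = 1.014e+04 Hz.
Step 4 — Series Q: Q = ω₀L/R = 6.37e+04·0.0502/36.2 = 88.33.

(a) f₀ = 1.014e+04 Hz  (b) Q = 88.33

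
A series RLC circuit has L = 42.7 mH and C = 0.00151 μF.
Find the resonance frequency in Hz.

Step 1 — Resonance condition Im(Z)=0 gives ω₀ = 1/√(LC).
Step 2 — ω₀ = 1/√(0.0427·1.51e-09) = 1.245e+05 rad/s.
Step 3 — f₀ = ω₀/(2π) = 1.982e+04 Hz.

f₀ = 1.982e+04 Hz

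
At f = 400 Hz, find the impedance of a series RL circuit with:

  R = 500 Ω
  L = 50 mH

Step 1 — Angular frequency: ω = 2π·f = 2π·400 = 2513 rad/s.
Step 2 — Component impedances:
  R: Z = R = 500 Ω
  L: Z = jωL = j·2513·0.05 = 0 + j125.7 Ω
Step 3 — Series combination: Z_total = R + L = 500 + j125.7 Ω = 515.5∠14.1° Ω.

Z = 500 + j125.7 Ω = 515.5∠14.1° Ω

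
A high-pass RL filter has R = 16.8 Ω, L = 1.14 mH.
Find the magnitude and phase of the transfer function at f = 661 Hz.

Step 1 — Angular frequency: ω = 2π·661 = 4153 rad/s.
Step 2 — Transfer function: H(jω) = jωL/(R + jωL).
Step 3 — Numerator jωL = j·4.735; denominator R + jωL = 16.8 + j4.735.
Step 4 — H = 0.07358 + j0.2611.
Step 5 — Magnitude: |H| = 0.2713 (-11.3 dB); phase: φ = 74.3°.

|H| = 0.2713 (-11.3 dB), φ = 74.3°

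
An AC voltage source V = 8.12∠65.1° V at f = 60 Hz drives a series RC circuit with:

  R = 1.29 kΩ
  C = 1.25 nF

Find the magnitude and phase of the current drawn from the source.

Step 1 — Angular frequency: ω = 2π·f = 2π·60 = 377 rad/s.
Step 2 — Component impedances:
  R: Z = R = 1290 Ω
  C: Z = 1/(jωC) = -j/(ω·C) = 0 - j2.122e+06 Ω
Step 3 — Series combination: Z_total = R + C = 1290 - j2.122e+06 Ω = 2.122e+06∠-90.0° Ω.
Step 4 — Source phasor: V = 8.12∠65.1° V = 3.419 + j7.365 V.
Step 5 — Ohm's law: I = V / Z_total = (3.419 + j7.365) / (1290 - j2.122e+06) = -3.47e-06 + j1.613e-06 A.
Step 6 — Convert to polar: |I| = 3.826e-06 A, ∠I = 155.1°.

I = 3.826e-06∠155.1° A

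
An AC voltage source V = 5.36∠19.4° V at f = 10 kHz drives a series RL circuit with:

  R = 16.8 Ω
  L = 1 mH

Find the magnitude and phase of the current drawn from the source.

Step 1 — Angular frequency: ω = 2π·f = 2π·1e+04 = 6.283e+04 rad/s.
Step 2 — Component impedances:
  R: Z = R = 16.8 Ω
  L: Z = jωL = j·6.283e+04·0.001 = 0 + j62.83 Ω
Step 3 — Series combination: Z_total = R + L = 16.8 + j62.83 Ω = 65.04∠75.0° Ω.
Step 4 — Source phasor: V = 5.36∠19.4° V = 5.056 + j1.78 V.
Step 5 — Ohm's law: I = V / Z_total = (5.056 + j1.78) / (16.8 + j62.83) = 0.04652 - j0.06802 A.
Step 6 — Convert to polar: |I| = 0.08241 A, ∠I = -55.6°.

I = 0.08241∠-55.6° A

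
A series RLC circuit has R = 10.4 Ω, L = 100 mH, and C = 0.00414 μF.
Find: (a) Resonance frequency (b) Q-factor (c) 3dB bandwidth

Step 1 — Resonance: ω₀ = 1/√(LC) = 1/√(0.1·4.14e-09) = 4.915e+04 rad/s.
Step 2 — f₀ = ω₀/(2π) = 7822 Hz.
Step 3 — Series Q: Q = ω₀L/R = 4.915e+04·0.1/10.4 = 472.6.
Step 4 — Bandwidth: Δω = ω₀/Q = 104 rad/s; BW = Δω/(2π) = 16.55 Hz.

(a) f₀ = 7822 Hz  (b) Q = 472.6  (c) BW = 16.55 Hz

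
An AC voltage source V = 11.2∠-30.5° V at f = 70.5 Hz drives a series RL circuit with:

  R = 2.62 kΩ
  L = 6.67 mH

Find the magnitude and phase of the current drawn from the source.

Step 1 — Angular frequency: ω = 2π·f = 2π·70.5 = 443 rad/s.
Step 2 — Component impedances:
  R: Z = R = 2620 Ω
  L: Z = jωL = j·443·0.00667 = 0 + j2.955 Ω
Step 3 — Series combination: Z_total = R + L = 2620 + j2.955 Ω = 2620∠0.1° Ω.
Step 4 — Source phasor: V = 11.2∠-30.5° V = 9.65 - j5.684 V.
Step 5 — Ohm's law: I = V / Z_total = (9.65 - j5.684) / (2620 + j2.955) = 0.003681 - j0.002174 A.
Step 6 — Convert to polar: |I| = 0.004275 A, ∠I = -30.6°.

I = 0.004275∠-30.6° A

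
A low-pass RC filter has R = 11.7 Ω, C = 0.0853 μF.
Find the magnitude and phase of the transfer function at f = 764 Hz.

Step 1 — Angular frequency: ω = 2π·764 = 4800 rad/s.
Step 2 — Transfer function: H(jω) = 1/(1 + jωRC).
Step 3 — Denominator: 1 + jωRC = 1 + j·4800·11.7·8.53e-08 = 1 + j0.004791.
Step 4 — H = 1 - j0.004791.
Step 5 — Magnitude: |H| = 1 (-0.0 dB); phase: φ = -0.3°.

|H| = 1 (-0.0 dB), φ = -0.3°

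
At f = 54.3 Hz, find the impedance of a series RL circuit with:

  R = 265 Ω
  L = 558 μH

Step 1 — Angular frequency: ω = 2π·f = 2π·54.3 = 341.2 rad/s.
Step 2 — Component impedances:
  R: Z = R = 265 Ω
  L: Z = jωL = j·341.2·0.000558 = 0 + j0.1904 Ω
Step 3 — Series combination: Z_total = R + L = 265 + j0.1904 Ω = 265∠0.0° Ω.

Z = 265 + j0.1904 Ω = 265∠0.0° Ω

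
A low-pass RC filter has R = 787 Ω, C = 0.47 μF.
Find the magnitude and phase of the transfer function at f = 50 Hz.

Step 1 — Angular frequency: ω = 2π·50 = 314.2 rad/s.
Step 2 — Transfer function: H(jω) = 1/(1 + jωRC).
Step 3 — Denominator: 1 + jωRC = 1 + j·314.2·787·4.7e-07 = 1 + j0.1162.
Step 4 — H = 0.9867 - j0.1147.
Step 5 — Magnitude: |H| = 0.9933 (-0.1 dB); phase: φ = -6.6°.

|H| = 0.9933 (-0.1 dB), φ = -6.6°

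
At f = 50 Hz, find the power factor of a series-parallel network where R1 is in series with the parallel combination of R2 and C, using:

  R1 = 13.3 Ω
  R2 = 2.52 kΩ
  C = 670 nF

Step 1 — Angular frequency: ω = 2π·f = 2π·50 = 314.2 rad/s.
Step 2 — Component impedances:
  R1: Z = R = 13.3 Ω
  R2: Z = R = 2520 Ω
  C: Z = 1/(jωC) = -j/(ω·C) = 0 - j4751 Ω
Step 3 — Parallel branch: R2 || C = 1/(1/R2 + 1/C) = 1967 - j1043 Ω.
Step 4 — Series with R1: Z_total = R1 + (R2 || C) = 1980 - j1043 Ω = 2238∠-27.8° Ω.
Step 5 — Power factor: PF = cos(φ) = Re(Z)/|Z| = 1980/2238 = 0.8847.
Step 6 — Type: Im(Z) = -1043 ⇒ leading (phase φ = -27.8°).

PF = 0.8847 (leading, φ = -27.8°)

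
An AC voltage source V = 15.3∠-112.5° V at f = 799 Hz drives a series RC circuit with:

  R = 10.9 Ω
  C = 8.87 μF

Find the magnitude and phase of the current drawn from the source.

Step 1 — Angular frequency: ω = 2π·f = 2π·799 = 5020 rad/s.
Step 2 — Component impedances:
  R: Z = R = 10.9 Ω
  C: Z = 1/(jωC) = -j/(ω·C) = 0 - j22.46 Ω
Step 3 — Series combination: Z_total = R + C = 10.9 - j22.46 Ω = 24.96∠-64.1° Ω.
Step 4 — Source phasor: V = 15.3∠-112.5° V = -5.855 - j14.14 V.
Step 5 — Ohm's law: I = V / Z_total = (-5.855 - j14.14) / (10.9 - j22.46) = 0.407 - j0.4583 A.
Step 6 — Convert to polar: |I| = 0.6129 A, ∠I = -48.4°.

I = 0.6129∠-48.4° A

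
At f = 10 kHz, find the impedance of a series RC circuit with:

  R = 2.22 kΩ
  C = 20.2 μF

Step 1 — Angular frequency: ω = 2π·f = 2π·1e+04 = 6.283e+04 rad/s.
Step 2 — Component impedances:
  R: Z = R = 2220 Ω
  C: Z = 1/(jωC) = -j/(ω·C) = 0 - j0.7879 Ω
Step 3 — Series combination: Z_total = R + C = 2220 - j0.7879 Ω = 2220∠-0.0° Ω.

Z = 2220 - j0.7879 Ω = 2220∠-0.0° Ω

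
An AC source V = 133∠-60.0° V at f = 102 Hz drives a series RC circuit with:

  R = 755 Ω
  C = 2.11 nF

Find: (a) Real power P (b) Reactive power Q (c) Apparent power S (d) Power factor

Step 1 — Angular frequency: ω = 2π·f = 2π·102 = 640.9 rad/s.
Step 2 — Component impedances:
  R: Z = R = 755 Ω
  C: Z = 1/(jωC) = -j/(ω·C) = 0 - j7.395e+05 Ω
Step 3 — Series combination: Z_total = R + C = 755 - j7.395e+05 Ω = 7.395e+05∠-89.9° Ω.
Step 4 — Source phasor: V = 133∠-60.0° V = 66.5 - j115.2 V.
Step 5 — Current: I = V / Z = 0.0001558 + j8.977e-05 A = 0.0001799∠29.9° A.
Step 6 — Complex power: S = V·I* = 2.442e-05 - j0.02392 VA.
Step 7 — Real power: P = Re(S) = 2.442e-05 W.
Step 8 — Reactive power: Q = Im(S) = -0.02392 VAR.
Step 9 — Apparent power: |S| = 0.02392 VA.
Step 10 — Power factor: PF = P/|S| = 0.001021 (leading).

(a) P = 2.442e-05 W  (b) Q = -0.02392 VAR  (c) S = 0.02392 VA  (d) PF = 0.001021 (leading)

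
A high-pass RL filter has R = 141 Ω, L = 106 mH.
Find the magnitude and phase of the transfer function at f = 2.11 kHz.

Step 1 — Angular frequency: ω = 2π·2110 = 1.326e+04 rad/s.
Step 2 — Transfer function: H(jω) = jωL/(R + jωL).
Step 3 — Numerator jωL = j·1405; denominator R + jωL = 141 + j1405.
Step 4 — H = 0.99 + j0.09933.
Step 5 — Magnitude: |H| = 0.995 (-0.0 dB); phase: φ = 5.7°.

|H| = 0.995 (-0.0 dB), φ = 5.7°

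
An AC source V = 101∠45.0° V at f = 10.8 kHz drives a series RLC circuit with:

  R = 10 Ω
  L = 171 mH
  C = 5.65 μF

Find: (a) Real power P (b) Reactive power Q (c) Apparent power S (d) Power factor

Step 1 — Angular frequency: ω = 2π·f = 2π·1.08e+04 = 6.786e+04 rad/s.
Step 2 — Component impedances:
  R: Z = R = 10 Ω
  L: Z = jωL = j·6.786e+04·0.171 = 0 + j1.16e+04 Ω
  C: Z = 1/(jωC) = -j/(ω·C) = 0 - j2.608 Ω
Step 3 — Series combination: Z_total = R + L + C = 10 + j1.16e+04 Ω = 1.16e+04∠90.0° Ω.
Step 4 — Source phasor: V = 101∠45.0° V = 71.42 + j71.42 V.
Step 5 — Current: I = V / Z = 0.006161 - j0.006151 A = 0.008706∠-45.0° A.
Step 6 — Complex power: S = V·I* = 0.0007579 + j0.8793 VA.
Step 7 — Real power: P = Re(S) = 0.0007579 W.
Step 8 — Reactive power: Q = Im(S) = 0.8793 VAR.
Step 9 — Apparent power: |S| = 0.8793 VA.
Step 10 — Power factor: PF = P/|S| = 0.000862 (lagging).

(a) P = 0.0007579 W  (b) Q = 0.8793 VAR  (c) S = 0.8793 VA  (d) PF = 0.000862 (lagging)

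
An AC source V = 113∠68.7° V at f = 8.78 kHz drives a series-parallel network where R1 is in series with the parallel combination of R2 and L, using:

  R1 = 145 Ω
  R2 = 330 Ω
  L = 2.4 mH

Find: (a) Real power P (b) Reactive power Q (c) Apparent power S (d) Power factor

Step 1 — Angular frequency: ω = 2π·f = 2π·8780 = 5.517e+04 rad/s.
Step 2 — Component impedances:
  R1: Z = R = 145 Ω
  R2: Z = R = 330 Ω
  L: Z = jωL = j·5.517e+04·0.0024 = 0 + j132.4 Ω
Step 3 — Parallel branch: R2 || L = 1/(1/R2 + 1/L) = 45.75 + j114 Ω.
Step 4 — Series with R1: Z_total = R1 + (R2 || L) = 190.8 + j114 Ω = 222.2∠30.9° Ω.
Step 5 — Source phasor: V = 113∠68.7° V = 41.05 + j105.3 V.
Step 6 — Current: I = V / Z = 0.4016 + j0.3118 A = 0.5084∠37.8° A.
Step 7 — Complex power: S = V·I* = 49.31 + j29.48 VA.
Step 8 — Real power: P = Re(S) = 49.31 W.
Step 9 — Reactive power: Q = Im(S) = 29.48 VAR.
Step 10 — Apparent power: |S| = 57.45 VA.
Step 11 — Power factor: PF = P/|S| = 0.8583 (lagging).

(a) P = 49.31 W  (b) Q = 29.48 VAR  (c) S = 57.45 VA  (d) PF = 0.8583 (lagging)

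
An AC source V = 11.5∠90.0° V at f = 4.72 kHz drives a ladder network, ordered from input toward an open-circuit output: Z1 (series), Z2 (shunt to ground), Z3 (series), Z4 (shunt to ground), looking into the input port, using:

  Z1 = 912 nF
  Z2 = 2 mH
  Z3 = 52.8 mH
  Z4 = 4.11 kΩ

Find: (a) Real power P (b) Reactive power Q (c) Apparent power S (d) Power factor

Step 1 — Angular frequency: ω = 2π·f = 2π·4720 = 2.966e+04 rad/s.
Step 2 — Component impedances:
  Z1: Z = 1/(jωC) = -j/(ω·C) = 0 - j36.97 Ω
  Z2: Z = jωL = j·2.966e+04·0.002 = 0 + j59.31 Ω
  Z3: Z = jωL = j·2.966e+04·0.0528 = 0 + j1566 Ω
  Z4: Z = R = 4110 Ω
Step 3 — Ladder network (open output): work backward from the far end, alternating series and parallel combinations. Z_in = 0.7402 + j22.05 Ω = 22.06∠88.1° Ω.
Step 4 — Source phasor: V = 11.5∠90.0° V = 0 + j11.5 V.
Step 5 — Current: I = V / Z = 0.521 + j0.01749 A = 0.5213∠1.9° A.
Step 6 — Complex power: S = V·I* = 0.2012 + j5.992 VA.
Step 7 — Real power: P = Re(S) = 0.2012 W.
Step 8 — Reactive power: Q = Im(S) = 5.992 VAR.
Step 9 — Apparent power: |S| = 5.995 VA.
Step 10 — Power factor: PF = P/|S| = 0.03356 (lagging).

(a) P = 0.2012 W  (b) Q = 5.992 VAR  (c) S = 5.995 VA  (d) PF = 0.03356 (lagging)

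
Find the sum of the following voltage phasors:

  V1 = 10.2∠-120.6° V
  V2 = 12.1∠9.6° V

Step 1 — Convert each phasor to rectangular form:
  V1 = 10.2·(cos(-120.6°) + j·sin(-120.6°)) = -5.192 - j8.78 V
  V2 = 12.1·(cos(9.6°) + j·sin(9.6°)) = 11.93 + j2.018 V
Step 2 — Sum components: V_total = 6.738 - j6.762 V.
Step 3 — Convert to polar: |V_total| = 9.546 V, ∠V_total = -45.1°.

V_total = 9.546∠-45.1° V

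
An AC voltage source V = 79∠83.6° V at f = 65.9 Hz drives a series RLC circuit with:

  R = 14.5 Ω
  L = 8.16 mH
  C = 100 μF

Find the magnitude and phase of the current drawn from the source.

Step 1 — Angular frequency: ω = 2π·f = 2π·65.9 = 414.1 rad/s.
Step 2 — Component impedances:
  R: Z = R = 14.5 Ω
  L: Z = jωL = j·414.1·0.00816 = 0 + j3.379 Ω
  C: Z = 1/(jωC) = -j/(ω·C) = 0 - j24.15 Ω
Step 3 — Series combination: Z_total = R + L + C = 14.5 - j20.77 Ω = 25.33∠-55.1° Ω.
Step 4 — Source phasor: V = 79∠83.6° V = 8.806 + j78.51 V.
Step 5 — Ohm's law: I = V / Z_total = (8.806 + j78.51) / (14.5 - j20.77) = -2.342 + j2.059 A.
Step 6 — Convert to polar: |I| = 3.119 A, ∠I = 138.7°.

I = 3.119∠138.7° A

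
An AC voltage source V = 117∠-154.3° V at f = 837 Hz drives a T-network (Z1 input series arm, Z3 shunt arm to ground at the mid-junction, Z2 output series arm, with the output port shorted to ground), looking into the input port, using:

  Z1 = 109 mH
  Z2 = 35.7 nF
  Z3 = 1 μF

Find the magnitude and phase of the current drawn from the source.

Step 1 — Angular frequency: ω = 2π·f = 2π·837 = 5259 rad/s.
Step 2 — Component impedances:
  Z1: Z = jωL = j·5259·0.109 = 0 + j573.2 Ω
  Z2: Z = 1/(jωC) = -j/(ω·C) = 0 - j5326 Ω
  Z3: Z = 1/(jωC) = -j/(ω·C) = 0 - j190.1 Ω
Step 3 — With the output port shorted to ground, the output series arm Z2 runs from the junction to ground; the shunt arm Z3 also runs from the junction to ground. They appear in parallel: Z3 || Z2 = 0 - j183.6 Ω.
Step 4 — Series with input arm Z1: Z_in = Z1 + (Z3 || Z2) = 0 + j389.6 Ω = 389.6∠90.0° Ω.
Step 5 — Source phasor: V = 117∠-154.3° V = -105.4 - j50.74 V.
Step 6 — Ohm's law: I = V / Z_total = (-105.4 - j50.74) / (0 + j389.6) = -0.1302 + j0.2706 A.
Step 7 — Convert to polar: |I| = 0.3003 A, ∠I = 115.7°.

I = 0.3003∠115.7° A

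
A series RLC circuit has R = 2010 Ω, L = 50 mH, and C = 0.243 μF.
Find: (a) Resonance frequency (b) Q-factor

Step 1 — Resonance condition Im(Z)=0 gives ω₀ = 1/√(LC).
Step 2 — ω₀ = 1/√(0.05·2.43e-07) = 9072 rad/s.
Step 3 — f₀ = ω₀/(2π) = 1444 Hz.
Step 4 — Series Q: Q = ω₀L/R = 9072·0.05/2010 = 0.2257.

(a) f₀ = 1444 Hz  (b) Q = 0.2257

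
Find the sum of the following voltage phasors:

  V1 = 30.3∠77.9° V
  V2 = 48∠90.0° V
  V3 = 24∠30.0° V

Step 1 — Convert each phasor to rectangular form:
  V1 = 30.3·(cos(77.9°) + j·sin(77.9°)) = 6.351 + j29.63 V
  V2 = 48·(cos(90.0°) + j·sin(90.0°)) = 0 + j48 V
  V3 = 24·(cos(30.0°) + j·sin(30.0°)) = 20.78 + j12 V
Step 2 — Sum components: V_total = 27.14 + j89.63 V.
Step 3 — Convert to polar: |V_total| = 93.64 V, ∠V_total = 73.2°.

V_total = 93.64∠73.2° V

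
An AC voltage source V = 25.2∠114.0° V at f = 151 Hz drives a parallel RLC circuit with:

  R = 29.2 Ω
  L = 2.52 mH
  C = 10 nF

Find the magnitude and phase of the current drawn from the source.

Step 1 — Angular frequency: ω = 2π·f = 2π·151 = 948.8 rad/s.
Step 2 — Component impedances:
  R: Z = R = 29.2 Ω
  L: Z = jωL = j·948.8·0.00252 = 0 + j2.391 Ω
  C: Z = 1/(jωC) = -j/(ω·C) = 0 - j1.054e+05 Ω
Step 3 — Parallel combination: 1/Z_total = 1/R + 1/L + 1/C; Z_total = 0.1945 + j2.375 Ω = 2.383∠85.3° Ω.
Step 4 — Source phasor: V = 25.2∠114.0° V = -10.25 + j23.02 V.
Step 5 — Ohm's law: I = V / Z_total = (-10.25 + j23.02) / (0.1945 + j2.375) = 9.278 + j5.075 A.
Step 6 — Convert to polar: |I| = 10.58 A, ∠I = 28.7°.

I = 10.58∠28.7° A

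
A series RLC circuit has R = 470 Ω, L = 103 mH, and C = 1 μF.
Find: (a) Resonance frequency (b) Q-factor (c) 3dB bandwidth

Step 1 — Resonance condition Im(Z)=0 gives ω₀ = 1/√(LC).
Step 2 — ω₀ = 1/√(0.103·1e-06) = 3116 rad/s.
Step 3 — f₀ = ω₀/(2π) = 495.9 Hz.
Step 4 — Series Q: Q = ω₀L/R = 3116·0.103/470 = 0.6828.
Step 5 — 3dB bandwidth: Δω = ω₀/Q = 4563 rad/s; BW = Δω/(2π) = 726.2 Hz.

(a) f₀ = 495.9 Hz  (b) Q = 0.6828  (c) BW = 726.2 Hz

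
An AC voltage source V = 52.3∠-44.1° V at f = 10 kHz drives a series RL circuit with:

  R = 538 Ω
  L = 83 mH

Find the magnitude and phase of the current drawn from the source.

Step 1 — Angular frequency: ω = 2π·f = 2π·1e+04 = 6.283e+04 rad/s.
Step 2 — Component impedances:
  R: Z = R = 538 Ω
  L: Z = jωL = j·6.283e+04·0.083 = 0 + j5215 Ω
Step 3 — Series combination: Z_total = R + L = 538 + j5215 Ω = 5243∠84.1° Ω.
Step 4 — Source phasor: V = 52.3∠-44.1° V = 37.56 - j36.4 V.
Step 5 — Ohm's law: I = V / Z_total = (37.56 - j36.4) / (538 + j5215) = -0.00617 - j0.007838 A.
Step 6 — Convert to polar: |I| = 0.009976 A, ∠I = -128.2°.

I = 0.009976∠-128.2° A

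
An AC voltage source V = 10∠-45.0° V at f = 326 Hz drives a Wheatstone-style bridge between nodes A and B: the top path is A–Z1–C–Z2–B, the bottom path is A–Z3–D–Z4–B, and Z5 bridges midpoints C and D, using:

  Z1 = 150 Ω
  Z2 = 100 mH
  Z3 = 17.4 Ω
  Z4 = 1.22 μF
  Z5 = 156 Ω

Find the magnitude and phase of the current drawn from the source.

Step 1 — Angular frequency: ω = 2π·f = 2π·326 = 2048 rad/s.
Step 2 — Component impedances:
  Z1: Z = R = 150 Ω
  Z2: Z = jωL = j·2048·0.1 = 0 + j204.8 Ω
  Z3: Z = R = 17.4 Ω
  Z4: Z = 1/(jωC) = -j/(ω·C) = 0 - j400.2 Ω
  Z5: Z = R = 156 Ω
Step 3 — Bridge requires nodal analysis (the Z5 bridge couples midpoints C and D, so the two paths cannot be reduced to a simple series/parallel combination). Setting node B to ground and injecting 1 A at node A, the 3-node admittance system at A, C, D solves to V_A = Z_AB = 276.4 + j311.8 Ω = 416.7∠48.4° Ω.
Step 4 — Source phasor: V = 10∠-45.0° V = 7.071 - j7.071 V.
Step 5 — Ohm's law: I = V / Z_total = (7.071 - j7.071) / (276.4 + j311.8) = -0.001442 - j0.02396 A.
Step 6 — Convert to polar: |I| = 0.024 A, ∠I = -93.4°.

I = 0.024∠-93.4° A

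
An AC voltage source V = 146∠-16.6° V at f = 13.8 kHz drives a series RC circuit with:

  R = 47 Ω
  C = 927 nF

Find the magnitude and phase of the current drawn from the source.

Step 1 — Angular frequency: ω = 2π·f = 2π·1.38e+04 = 8.671e+04 rad/s.
Step 2 — Component impedances:
  R: Z = R = 47 Ω
  C: Z = 1/(jωC) = -j/(ω·C) = 0 - j12.44 Ω
Step 3 — Series combination: Z_total = R + C = 47 - j12.44 Ω = 48.62∠-14.8° Ω.
Step 4 — Source phasor: V = 146∠-16.6° V = 139.9 - j41.71 V.
Step 5 — Ohm's law: I = V / Z_total = (139.9 - j41.71) / (47 - j12.44) = 3.002 - j0.09294 A.
Step 6 — Convert to polar: |I| = 3.003 A, ∠I = -1.8°.

I = 3.003∠-1.8° A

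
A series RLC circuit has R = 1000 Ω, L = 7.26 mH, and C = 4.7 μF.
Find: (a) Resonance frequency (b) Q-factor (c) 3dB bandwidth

Step 1 — Resonance condition Im(Z)=0 gives ω₀ = 1/√(LC).
Step 2 — ω₀ = 1/√(0.00726·4.7e-06) = 5414 rad/s.
Step 3 — f₀ = ω₀/(2π) = 861.6 Hz.
Step 4 — Series Q: Q = ω₀L/R = 5414·0.00726/1000 = 0.0393.
Step 5 — 3dB bandwidth: Δω = ω₀/Q = 1.377e+05 rad/s; BW = Δω/(2π) = 2.192e+04 Hz.

(a) f₀ = 861.6 Hz  (b) Q = 0.0393  (c) BW = 2.192e+04 Hz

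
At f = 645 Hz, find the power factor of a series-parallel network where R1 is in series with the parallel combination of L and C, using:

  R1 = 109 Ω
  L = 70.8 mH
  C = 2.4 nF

Step 1 — Angular frequency: ω = 2π·f = 2π·645 = 4053 rad/s.
Step 2 — Component impedances:
  R1: Z = R = 109 Ω
  L: Z = jωL = j·4053·0.0708 = 0 + j286.9 Ω
  C: Z = 1/(jωC) = -j/(ω·C) = 0 - j1.028e+05 Ω
Step 3 — Parallel branch: L || C = 1/(1/L + 1/C) = 0 + j287.7 Ω.
Step 4 — Series with R1: Z_total = R1 + (L || C) = 109 + j287.7 Ω = 307.7∠69.3° Ω.
Step 5 — Power factor: PF = cos(φ) = Re(Z)/|Z| = 109/307.69 = 0.3543.
Step 6 — Type: Im(Z) = 287.7 ⇒ lagging (phase φ = 69.3°).

PF = 0.3543 (lagging, φ = 69.3°)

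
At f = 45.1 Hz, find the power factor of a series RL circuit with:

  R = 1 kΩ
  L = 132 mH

Step 1 — Angular frequency: ω = 2π·f = 2π·45.1 = 283.4 rad/s.
Step 2 — Component impedances:
  R: Z = R = 1000 Ω
  L: Z = jωL = j·283.4·0.132 = 0 + j37.41 Ω
Step 3 — Series combination: Z_total = R + L = 1000 + j37.41 Ω = 1001∠2.1° Ω.
Step 4 — Power factor: PF = cos(φ) = Re(Z)/|Z| = 1000/1000.7 = 0.9993.
Step 5 — Type: Im(Z) = 37.41 ⇒ lagging (phase φ = 2.1°).

PF = 0.9993 (lagging, φ = 2.1°)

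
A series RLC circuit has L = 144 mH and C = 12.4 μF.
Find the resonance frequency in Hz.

Step 1 — Resonance condition Im(Z)=0 gives ω₀ = 1/√(LC).
Step 2 — ω₀ = 1/√(0.144·1.24e-05) = 748.4 rad/s.
Step 3 — f₀ = ω₀/(2π) = 119.1 Hz.

f₀ = 119.1 Hz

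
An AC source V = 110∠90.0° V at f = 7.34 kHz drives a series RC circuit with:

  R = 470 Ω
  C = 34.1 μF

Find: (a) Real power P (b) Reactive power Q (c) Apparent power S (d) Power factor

Step 1 — Angular frequency: ω = 2π·f = 2π·7340 = 4.612e+04 rad/s.
Step 2 — Component impedances:
  R: Z = R = 470 Ω
  C: Z = 1/(jωC) = -j/(ω·C) = 0 - j0.6359 Ω
Step 3 — Series combination: Z_total = R + C = 470 - j0.6359 Ω = 470∠-0.1° Ω.
Step 4 — Source phasor: V = 110∠90.0° V = 0 + j110 V.
Step 5 — Current: I = V / Z = -0.0003166 + j0.234 A = 0.234∠90.1° A.
Step 6 — Complex power: S = V·I* = 25.74 - j0.03483 VA.
Step 7 — Real power: P = Re(S) = 25.74 W.
Step 8 — Reactive power: Q = Im(S) = -0.03483 VAR.
Step 9 — Apparent power: |S| = 25.74 VA.
Step 10 — Power factor: PF = P/|S| = 1 (leading).

(a) P = 25.74 W  (b) Q = -0.03483 VAR  (c) S = 25.74 VA  (d) PF = 1 (leading)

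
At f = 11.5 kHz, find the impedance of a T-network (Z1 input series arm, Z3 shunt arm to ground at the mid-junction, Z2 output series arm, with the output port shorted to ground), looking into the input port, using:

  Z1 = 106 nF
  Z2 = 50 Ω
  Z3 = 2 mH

Step 1 — Angular frequency: ω = 2π·f = 2π·1.15e+04 = 7.226e+04 rad/s.
Step 2 — Component impedances:
  Z1: Z = 1/(jωC) = -j/(ω·C) = 0 - j130.6 Ω
  Z2: Z = R = 50 Ω
  Z3: Z = jωL = j·7.226e+04·0.002 = 0 + j144.5 Ω
Step 3 — With the output port shorted to ground, the output series arm Z2 runs from the junction to ground; the shunt arm Z3 also runs from the junction to ground. They appear in parallel: Z3 || Z2 = 44.65 + j15.45 Ω.
Step 4 — Series with input arm Z1: Z_in = Z1 + (Z3 || Z2) = 44.65 - j115.1 Ω = 123.5∠-68.8° Ω.

Z = 44.65 - j115.1 Ω = 123.5∠-68.8° Ω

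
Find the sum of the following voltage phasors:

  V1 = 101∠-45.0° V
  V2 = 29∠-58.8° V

Step 1 — Convert each phasor to rectangular form:
  V1 = 101·(cos(-45.0°) + j·sin(-45.0°)) = 71.42 - j71.42 V
  V2 = 29·(cos(-58.8°) + j·sin(-58.8°)) = 15.02 - j24.81 V
Step 2 — Sum components: V_total = 86.44 - j96.22 V.
Step 3 — Convert to polar: |V_total| = 129.3 V, ∠V_total = -48.1°.

V_total = 129.3∠-48.1° V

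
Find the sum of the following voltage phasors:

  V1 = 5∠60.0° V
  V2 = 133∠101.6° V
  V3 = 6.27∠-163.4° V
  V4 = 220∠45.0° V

Step 1 — Convert each phasor to rectangular form:
  V1 = 5·(cos(60.0°) + j·sin(60.0°)) = 2.5 + j4.33 V
  V2 = 133·(cos(101.6°) + j·sin(101.6°)) = -26.74 + j130.3 V
  V3 = 6.27·(cos(-163.4°) + j·sin(-163.4°)) = -6.009 - j1.791 V
  V4 = 220·(cos(45.0°) + j·sin(45.0°)) = 155.6 + j155.6 V
Step 2 — Sum components: V_total = 125.3 + j288.4 V.
Step 3 — Convert to polar: |V_total| = 314.4 V, ∠V_total = 66.5°.

V_total = 314.4∠66.5° V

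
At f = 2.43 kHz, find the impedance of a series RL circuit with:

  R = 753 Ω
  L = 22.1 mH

Step 1 — Angular frequency: ω = 2π·f = 2π·2430 = 1.527e+04 rad/s.
Step 2 — Component impedances:
  R: Z = R = 753 Ω
  L: Z = jωL = j·1.527e+04·0.0221 = 0 + j337.4 Ω
Step 3 — Series combination: Z_total = R + L = 753 + j337.4 Ω = 825.1∠24.1° Ω.

Z = 753 + j337.4 Ω = 825.1∠24.1° Ω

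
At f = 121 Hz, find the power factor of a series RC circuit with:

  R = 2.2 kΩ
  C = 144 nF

Step 1 — Angular frequency: ω = 2π·f = 2π·121 = 760.3 rad/s.
Step 2 — Component impedances:
  R: Z = R = 2200 Ω
  C: Z = 1/(jωC) = -j/(ω·C) = 0 - j9134 Ω
Step 3 — Series combination: Z_total = R + C = 2200 - j9134 Ω = 9395∠-76.5° Ω.
Step 4 — Power factor: PF = cos(φ) = Re(Z)/|Z| = 2200/9395 = 0.2342.
Step 5 — Type: Im(Z) = -9134 ⇒ leading (phase φ = -76.5°).

PF = 0.2342 (leading, φ = -76.5°)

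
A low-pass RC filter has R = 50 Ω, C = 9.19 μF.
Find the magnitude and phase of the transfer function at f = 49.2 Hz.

Step 1 — Angular frequency: ω = 2π·49.2 = 309.1 rad/s.
Step 2 — Transfer function: H(jω) = 1/(1 + jωRC).
Step 3 — Denominator: 1 + jωRC = 1 + j·309.1·50·9.19e-06 = 1 + j0.142.
Step 4 — H = 0.9802 - j0.1392.
Step 5 — Magnitude: |H| = 0.9901 (-0.1 dB); phase: φ = -8.1°.

|H| = 0.9901 (-0.1 dB), φ = -8.1°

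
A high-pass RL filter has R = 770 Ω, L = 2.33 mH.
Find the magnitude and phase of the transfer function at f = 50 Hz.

Step 1 — Angular frequency: ω = 2π·50 = 314.2 rad/s.
Step 2 — Transfer function: H(jω) = jωL/(R + jωL).
Step 3 — Numerator jωL = j·0.732; denominator R + jωL = 770 + j0.732.
Step 4 — H = 9.037e-07 + j0.0009506.
Step 5 — Magnitude: |H| = 0.0009506 (-60.4 dB); phase: φ = 89.9°.

|H| = 0.0009506 (-60.4 dB), φ = 89.9°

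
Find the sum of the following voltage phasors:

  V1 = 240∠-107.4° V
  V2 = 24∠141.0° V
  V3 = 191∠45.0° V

Step 1 — Convert each phasor to rectangular form:
  V1 = 240·(cos(-107.4°) + j·sin(-107.4°)) = -71.77 - j229 V
  V2 = 24·(cos(141.0°) + j·sin(141.0°)) = -18.65 + j15.1 V
  V3 = 191·(cos(45.0°) + j·sin(45.0°)) = 135.1 + j135.1 V
Step 2 — Sum components: V_total = 44.64 - j78.86 V.
Step 3 — Convert to polar: |V_total| = 90.61 V, ∠V_total = -60.5°.

V_total = 90.61∠-60.5° V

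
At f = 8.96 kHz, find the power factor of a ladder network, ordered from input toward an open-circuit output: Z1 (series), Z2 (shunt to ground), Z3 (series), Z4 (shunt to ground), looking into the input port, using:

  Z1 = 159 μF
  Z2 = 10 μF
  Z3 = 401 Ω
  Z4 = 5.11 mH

Step 1 — Angular frequency: ω = 2π·f = 2π·8960 = 5.63e+04 rad/s.
Step 2 — Component impedances:
  Z1: Z = 1/(jωC) = -j/(ω·C) = 0 - j0.1117 Ω
  Z2: Z = 1/(jωC) = -j/(ω·C) = 0 - j1.776 Ω
  Z3: Z = R = 401 Ω
  Z4: Z = jωL = j·5.63e+04·0.00511 = 0 + j287.7 Ω
Step 3 — Ladder network (open output): work backward from the far end, alternating series and parallel combinations. Z_in = 0.005217 - j1.892 Ω = 1.892∠-89.8° Ω.
Step 4 — Power factor: PF = cos(φ) = Re(Z)/|Z| = 0.0052165/1.8917 = 0.002758.
Step 5 — Type: Im(Z) = -1.892 ⇒ leading (phase φ = -89.8°).

PF = 0.002758 (leading, φ = -89.8°)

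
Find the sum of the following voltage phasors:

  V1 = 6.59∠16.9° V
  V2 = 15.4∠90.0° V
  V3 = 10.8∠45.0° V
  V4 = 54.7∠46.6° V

Step 1 — Convert each phasor to rectangular form:
  V1 = 6.59·(cos(16.9°) + j·sin(16.9°)) = 6.305 + j1.916 V
  V2 = 15.4·(cos(90.0°) + j·sin(90.0°)) = 0 + j15.4 V
  V3 = 10.8·(cos(45.0°) + j·sin(45.0°)) = 7.637 + j7.637 V
  V4 = 54.7·(cos(46.6°) + j·sin(46.6°)) = 37.58 + j39.74 V
Step 2 — Sum components: V_total = 51.53 + j64.7 V.
Step 3 — Convert to polar: |V_total| = 82.71 V, ∠V_total = 51.5°.

V_total = 82.71∠51.5° V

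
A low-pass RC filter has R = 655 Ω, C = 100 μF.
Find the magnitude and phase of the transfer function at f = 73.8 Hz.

Step 1 — Angular frequency: ω = 2π·73.8 = 463.7 rad/s.
Step 2 — Transfer function: H(jω) = 1/(1 + jωRC).
Step 3 — Denominator: 1 + jωRC = 1 + j·463.7·655·0.0001 = 1 + j30.37.
Step 4 — H = 0.001083 - j0.03289.
Step 5 — Magnitude: |H| = 0.03291 (-29.7 dB); phase: φ = -88.1°.

|H| = 0.03291 (-29.7 dB), φ = -88.1°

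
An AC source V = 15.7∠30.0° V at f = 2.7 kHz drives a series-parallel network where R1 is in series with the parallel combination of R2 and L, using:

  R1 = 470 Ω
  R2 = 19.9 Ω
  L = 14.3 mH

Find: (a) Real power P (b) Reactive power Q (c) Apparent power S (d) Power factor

Step 1 — Angular frequency: ω = 2π·f = 2π·2700 = 1.696e+04 rad/s.
Step 2 — Component impedances:
  R1: Z = R = 470 Ω
  R2: Z = R = 19.9 Ω
  L: Z = jωL = j·1.696e+04·0.0143 = 0 + j242.6 Ω
Step 3 — Parallel branch: R2 || L = 1/(1/R2 + 1/L) = 19.77 + j1.621 Ω.
Step 4 — Series with R1: Z_total = R1 + (R2 || L) = 489.8 + j1.621 Ω = 489.8∠0.2° Ω.
Step 5 — Source phasor: V = 15.7∠30.0° V = 13.6 + j7.85 V.
Step 6 — Current: I = V / Z = 0.02781 + j0.01594 A = 0.03206∠29.8° A.
Step 7 — Complex power: S = V·I* = 0.5033 + j0.001666 VA.
Step 8 — Real power: P = Re(S) = 0.5033 W.
Step 9 — Reactive power: Q = Im(S) = 0.001666 VAR.
Step 10 — Apparent power: |S| = 0.5033 VA.
Step 11 — Power factor: PF = P/|S| = 1 (lagging).

(a) P = 0.5033 W  (b) Q = 0.001666 VAR  (c) S = 0.5033 VA  (d) PF = 1 (lagging)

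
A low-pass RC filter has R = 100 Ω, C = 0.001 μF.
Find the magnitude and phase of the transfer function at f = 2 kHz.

Step 1 — Angular frequency: ω = 2π·2000 = 1.257e+04 rad/s.
Step 2 — Transfer function: H(jω) = 1/(1 + jωRC).
Step 3 — Denominator: 1 + jωRC = 1 + j·1.257e+04·100·1e-09 = 1 + j0.001257.
Step 4 — H = 1 - j0.001257.
Step 5 — Magnitude: |H| = 1 (-0.0 dB); phase: φ = -0.1°.

|H| = 1 (-0.0 dB), φ = -0.1°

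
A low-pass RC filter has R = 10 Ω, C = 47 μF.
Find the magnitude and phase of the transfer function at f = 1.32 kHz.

Step 1 — Angular frequency: ω = 2π·1320 = 8294 rad/s.
Step 2 — Transfer function: H(jω) = 1/(1 + jωRC).
Step 3 — Denominator: 1 + jωRC = 1 + j·8294·10·4.7e-05 = 1 + j3.898.
Step 4 — H = 0.06175 - j0.2407.
Step 5 — Magnitude: |H| = 0.2485 (-12.1 dB); phase: φ = -75.6°.

|H| = 0.2485 (-12.1 dB), φ = -75.6°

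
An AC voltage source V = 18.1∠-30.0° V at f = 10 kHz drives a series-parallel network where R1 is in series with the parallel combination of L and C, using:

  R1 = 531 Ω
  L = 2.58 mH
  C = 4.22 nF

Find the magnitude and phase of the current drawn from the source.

Step 1 — Angular frequency: ω = 2π·f = 2π·1e+04 = 6.283e+04 rad/s.
Step 2 — Component impedances:
  R1: Z = R = 531 Ω
  L: Z = jωL = j·6.283e+04·0.00258 = 0 + j162.1 Ω
  C: Z = 1/(jωC) = -j/(ω·C) = 0 - j3771 Ω
Step 3 — Parallel branch: L || C = 1/(1/L + 1/C) = 0 + j169.4 Ω.
Step 4 — Series with R1: Z_total = R1 + (L || C) = 531 + j169.4 Ω = 557.4∠17.7° Ω.
Step 5 — Source phasor: V = 18.1∠-30.0° V = 15.68 - j9.05 V.
Step 6 — Ohm's law: I = V / Z_total = (15.68 - j9.05) / (531 + j169.4) = 0.02186 - j0.02402 A.
Step 7 — Convert to polar: |I| = 0.03247 A, ∠I = -47.7°.

I = 0.03247∠-47.7° A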